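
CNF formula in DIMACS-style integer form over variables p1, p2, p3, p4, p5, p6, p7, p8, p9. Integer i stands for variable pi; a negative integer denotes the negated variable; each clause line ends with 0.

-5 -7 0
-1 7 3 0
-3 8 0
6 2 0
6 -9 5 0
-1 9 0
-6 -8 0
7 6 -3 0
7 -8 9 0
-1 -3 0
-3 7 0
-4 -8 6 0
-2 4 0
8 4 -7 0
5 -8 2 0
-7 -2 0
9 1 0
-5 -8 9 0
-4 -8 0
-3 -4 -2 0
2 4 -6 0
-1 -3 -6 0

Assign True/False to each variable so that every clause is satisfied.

p1 = 1, p2 = 0, p3 = 0, p4 = 1, p5 = 0, p6 = 1, p7 = 1, p8 = 0, p9 = 1

Set p1 = True and propagate.
  then p9 is forced to True.
  then p3 is forced to False.
  then p7 is forced to True.
  then p5 is forced to False.
  then p6 is forced to True.
  then p8 is forced to False.
  then p4 is forced to True.
  then p2 is forced to False.
Check each clause:
  1. (~p7 | ~p5) — ~p5 is true.
  2. (~p1 | p7 | p3) — p7 is true.
  3. (~p3 | p8) — ~p3 is true.
  4. (p2 | p6) — p6 is true.
  5. (p6 | ~p9 | p5) — p6 is true.
  6. (~p1 | p9) — p9 is true.
  7. (~p8 | ~p6) — ~p8 is true.
  8. (p6 | p7 | ~p3) — ~p3 is true.
  9. (p9 | ~p8 | p7) — ~p8 is true.
  10. (~p1 | ~p3) — ~p3 is true.
  11. (p7 | ~p3) — ~p3 is true.
  12. (~p4 | p6 | ~p8) — ~p8 is true.
  13. (p4 | ~p2) — p4 is true.
  14. (p8 | p4 | ~p7) — p4 is true.
  15. (p5 | p2 | ~p8) — ~p8 is true.
  16. (~p7 | ~p2) — ~p2 is true.
  17. (p1 | p9) — p9 is true.
  18. (~p8 | p9 | ~p5) — ~p8 is true.
  19. (~p4 | ~p8) — ~p8 is true.
  20. (~p4 | ~p3 | ~p2) — ~p3 is true.
  21. (p4 | ~p6 | p2) — p4 is true.
  22. (~p6 | ~p1 | ~p3) — ~p3 is true.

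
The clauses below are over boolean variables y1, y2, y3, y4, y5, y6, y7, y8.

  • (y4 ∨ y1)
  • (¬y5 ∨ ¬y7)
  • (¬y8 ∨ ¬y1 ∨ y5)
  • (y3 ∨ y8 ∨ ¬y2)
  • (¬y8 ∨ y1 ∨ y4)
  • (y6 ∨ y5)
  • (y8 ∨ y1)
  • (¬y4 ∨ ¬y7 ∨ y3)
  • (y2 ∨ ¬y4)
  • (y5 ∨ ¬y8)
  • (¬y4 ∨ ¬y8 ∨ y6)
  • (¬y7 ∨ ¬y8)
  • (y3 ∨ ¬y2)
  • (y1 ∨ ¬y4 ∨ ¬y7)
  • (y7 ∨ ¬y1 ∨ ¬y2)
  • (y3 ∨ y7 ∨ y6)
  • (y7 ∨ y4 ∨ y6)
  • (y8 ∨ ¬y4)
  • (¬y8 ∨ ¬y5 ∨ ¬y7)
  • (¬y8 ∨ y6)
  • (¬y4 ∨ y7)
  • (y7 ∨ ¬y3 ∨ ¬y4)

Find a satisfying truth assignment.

Pure literal: y6 appears only positively; assign y6 = True.
Try y1 = True.
The remaining clauses are satisfied by y2 = False, y3 = True, y4 = False, y5 = True, y7 = False, y8 = True.
Check each clause:
  1. (y1 ∨ y4) — y1 is true.
  2. (¬y5 ∨ ¬y7) — ¬y7 is true.
  3. (y5 ∨ ¬y1 ∨ ¬y8) — y5 is true.
  4. (y3 ∨ ¬y2 ∨ y8) — y8 is true.
  5. (y4 ∨ ¬y8 ∨ y1) — y1 is true.
  6. (y5 ∨ y6) — y5 is true.
  7. (y1 ∨ y8) — y8 is true.
  8. (¬y7 ∨ ¬y4 ∨ y3) — ¬y7 is true.
  9. (¬y4 ∨ y2) — ¬y4 is true.
  10. (¬y8 ∨ y5) — y5 is true.
  11. (y6 ∨ ¬y4 ∨ ¬y8) — ¬y4 is true.
  12. (¬y7 ∨ ¬y8) — ¬y7 is true.
  13. (¬y2 ∨ y3) — y3 is true.
  14. (y1 ∨ ¬y7 ∨ ¬y4) — y1 is true.
  15. (¬y1 ∨ y7 ∨ ¬y2) — ¬y2 is true.
  16. (y3 ∨ y7 ∨ y6) — y3 is true.
  17. (y7 ∨ y4 ∨ y6) — y6 is true.
  18. (¬y4 ∨ y8) — y8 is true.
  19. (¬y8 ∨ ¬y7 ∨ ¬y5) — ¬y7 is true.
  20. (y6 ∨ ¬y8) — y6 is true.
  21. (¬y4 ∨ y7) — ¬y4 is true.
  22. (¬y4 ∨ y7 ∨ ¬y3) — ¬y4 is true.

y1=True  y2=False  y3=True  y4=False  y5=True  y6=True  y7=False  y8=True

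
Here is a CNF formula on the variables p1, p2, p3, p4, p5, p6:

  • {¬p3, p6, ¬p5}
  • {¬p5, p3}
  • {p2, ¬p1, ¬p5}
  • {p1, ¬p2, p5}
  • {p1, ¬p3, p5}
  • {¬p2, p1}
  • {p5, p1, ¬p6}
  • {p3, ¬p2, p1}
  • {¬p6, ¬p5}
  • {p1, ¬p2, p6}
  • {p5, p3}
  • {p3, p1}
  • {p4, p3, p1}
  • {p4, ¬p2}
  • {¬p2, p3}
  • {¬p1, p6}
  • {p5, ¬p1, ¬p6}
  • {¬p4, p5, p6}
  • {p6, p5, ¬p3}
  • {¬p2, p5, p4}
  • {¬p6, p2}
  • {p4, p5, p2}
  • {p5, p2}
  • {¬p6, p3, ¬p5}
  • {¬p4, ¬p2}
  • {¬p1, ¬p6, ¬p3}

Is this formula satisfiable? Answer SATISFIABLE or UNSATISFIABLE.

UNSATISFIABLE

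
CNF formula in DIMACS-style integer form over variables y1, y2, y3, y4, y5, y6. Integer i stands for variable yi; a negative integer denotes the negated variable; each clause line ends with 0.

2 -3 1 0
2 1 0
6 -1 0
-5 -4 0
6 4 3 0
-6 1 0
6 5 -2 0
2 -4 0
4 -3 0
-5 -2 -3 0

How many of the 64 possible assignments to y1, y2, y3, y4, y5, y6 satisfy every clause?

The models are:
  y1=T y2=F y3=F y4=F y5=F y6=T
  y1=T y2=F y3=F y4=F y5=T y6=T
  y1=T y2=T y3=F y4=F y5=F y6=T
  y1=T y2=T y3=F y4=F y5=T y6=T
  y1=T y2=T y3=F y4=T y5=F y6=T
  y1=T y2=T y3=T y4=T y5=F y6=T
That's 6 in total.

6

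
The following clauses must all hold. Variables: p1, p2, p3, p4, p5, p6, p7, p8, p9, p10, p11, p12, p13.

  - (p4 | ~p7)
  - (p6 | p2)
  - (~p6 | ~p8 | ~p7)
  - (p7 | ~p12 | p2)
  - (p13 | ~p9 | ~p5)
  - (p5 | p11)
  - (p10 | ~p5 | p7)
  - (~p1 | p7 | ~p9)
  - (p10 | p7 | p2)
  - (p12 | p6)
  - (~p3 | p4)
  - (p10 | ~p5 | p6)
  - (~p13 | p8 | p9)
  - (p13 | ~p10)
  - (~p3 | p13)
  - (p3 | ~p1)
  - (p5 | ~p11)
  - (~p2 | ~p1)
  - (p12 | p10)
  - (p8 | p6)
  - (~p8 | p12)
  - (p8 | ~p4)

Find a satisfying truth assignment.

p1=False, p2=True, p3=True, p4=True, p5=True, p6=True, p7=False, p8=True, p9=False, p10=True, p11=True, p12=True, p13=True

p1 occurs only negated in the remaining clauses — set p1 = False.
Try p2 = True.
The remaining clauses are satisfied by p3 = True, p4 = True, p5 = True, p6 = True, p7 = False, p8 = True, p9 = False, p10 = True, p11 = True, p12 = True, p13 = True.
Every clause has at least one true literal under this assignment.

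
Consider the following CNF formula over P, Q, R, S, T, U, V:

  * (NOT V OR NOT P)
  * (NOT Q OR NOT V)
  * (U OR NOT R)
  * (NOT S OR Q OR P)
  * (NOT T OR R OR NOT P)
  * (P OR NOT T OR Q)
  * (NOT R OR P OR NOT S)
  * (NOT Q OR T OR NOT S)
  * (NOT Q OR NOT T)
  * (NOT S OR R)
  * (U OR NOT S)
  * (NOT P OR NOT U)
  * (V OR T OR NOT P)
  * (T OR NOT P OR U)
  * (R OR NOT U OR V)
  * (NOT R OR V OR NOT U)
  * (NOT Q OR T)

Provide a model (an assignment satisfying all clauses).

S occurs only negated in the remaining clauses — set S = False.
Set P = False and propagate.
Branch on Q: take Q = False.
  then T is forced to False.
Set R = True and propagate.
  then U is forced to True.
  then V is forced to True.
Every clause has at least one true literal under this assignment.

P=F, Q=F, R=T, S=F, T=F, U=T, V=T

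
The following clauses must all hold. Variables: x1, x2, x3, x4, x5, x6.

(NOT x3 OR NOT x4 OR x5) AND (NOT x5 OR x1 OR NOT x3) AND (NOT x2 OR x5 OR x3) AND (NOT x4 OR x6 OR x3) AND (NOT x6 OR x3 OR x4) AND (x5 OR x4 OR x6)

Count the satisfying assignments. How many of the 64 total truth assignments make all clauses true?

22

Split on x3, then x4.
  x3=T, x4=T: remaining (x1,x2,x5,x6) ∈ {(T,F,T,F); (T,F,T,T); (T,T,T,F); (T,T,T,T)} — 4.
  x3=T, x4=F: x2 free; 4 ways for (x1,x5,x6) × 2^1 = 8.
  x3=F, x4=T: x1 free; 3 ways for (x2,x5,x6) × 2^1 = 6.
  x3=F, x4=F: remaining (x1,x2,x5,x6) ∈ {(F,F,T,F); (F,T,T,F); (T,F,T,F); (T,T,T,F)} — 4.
Total: 4 + 8 + 6 + 4 = 22.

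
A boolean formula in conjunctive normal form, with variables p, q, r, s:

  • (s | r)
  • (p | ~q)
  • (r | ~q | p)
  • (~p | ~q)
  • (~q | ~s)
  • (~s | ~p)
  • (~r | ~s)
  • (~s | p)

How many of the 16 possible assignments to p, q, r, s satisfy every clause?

2

Satisfying assignments:
  p=0 q=0 r=1 s=0
  p=1 q=0 r=1 s=0
That's 2 in total.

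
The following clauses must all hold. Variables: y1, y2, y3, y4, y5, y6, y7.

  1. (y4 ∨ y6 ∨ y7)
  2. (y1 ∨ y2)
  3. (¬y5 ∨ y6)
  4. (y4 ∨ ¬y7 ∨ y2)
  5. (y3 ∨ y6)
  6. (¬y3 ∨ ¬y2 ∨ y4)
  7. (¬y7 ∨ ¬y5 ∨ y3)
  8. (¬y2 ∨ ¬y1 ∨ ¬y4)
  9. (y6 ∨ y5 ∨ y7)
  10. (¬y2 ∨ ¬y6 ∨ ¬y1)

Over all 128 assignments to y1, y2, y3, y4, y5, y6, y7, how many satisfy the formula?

23

Split on y2, then y6.
  y2=1, y6=1: 10 of the 32 assignments to (y1,y3,y4,y5,y7) work.
  y2=1, y6=0: remaining (y1,y3,y4,y5,y7) ∈ {(0,1,1,0,1)} — 1.
  y2=0, y6=1: 11 of the 32 assignments to (y1,y3,y4,y5,y7) work.
  y2=0, y6=0: remaining (y1,y3,y4,y5,y7) ∈ {(1,1,1,0,1)} — 1.
Total: 10 + 1 + 11 + 1 = 23.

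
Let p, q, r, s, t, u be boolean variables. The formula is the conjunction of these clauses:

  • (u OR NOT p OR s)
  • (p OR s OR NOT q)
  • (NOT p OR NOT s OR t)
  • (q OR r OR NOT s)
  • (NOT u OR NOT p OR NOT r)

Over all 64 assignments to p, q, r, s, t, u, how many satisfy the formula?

Split on p, then s.
  p=T, s=T: remaining (q,r,t,u) ∈ {(F,T,T,F); (T,F,T,F); (T,F,T,T); (T,T,T,F)} — 4.
  p=T, s=F: remaining (q,r,t,u) ∈ {(F,F,F,T); (F,F,T,T); (T,F,F,T); (T,F,T,T)} — 4.
  p=F, s=T: t, u free; 3 ways for (q,r) × 2^2 = 12.
  p=F, s=F: forces q=F; r, t, u free → 2^3 = 8.
Total: 4 + 4 + 12 + 8 = 28.

28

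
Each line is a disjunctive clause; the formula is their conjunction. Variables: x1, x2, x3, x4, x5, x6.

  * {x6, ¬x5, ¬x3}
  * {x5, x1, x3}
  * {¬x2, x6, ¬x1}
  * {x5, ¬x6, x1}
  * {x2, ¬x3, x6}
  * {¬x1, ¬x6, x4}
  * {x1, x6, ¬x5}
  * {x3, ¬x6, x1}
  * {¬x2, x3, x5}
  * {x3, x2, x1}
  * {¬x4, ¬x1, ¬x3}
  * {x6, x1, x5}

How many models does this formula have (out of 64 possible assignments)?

Case analysis on x1 and x6:
  x1=T, x6=T: remaining (x2,x3,x4,x5) ∈ {(F,F,T,F); (F,F,T,T); (T,F,T,T)} — 3.
  x1=T, x6=F: remaining (x2,x3,x4,x5) ∈ {(F,F,F,F); (F,F,F,T); (F,F,T,F); (F,F,T,T)} — 4.
  x1=F, x6=T: remaining (x2,x3,x4,x5) ∈ {(F,T,F,T); (F,T,T,T); (T,T,F,T); (T,T,T,T)} — 4.
  x1=F, x6=F: a clause becomes empty — 0.
Total: 3 + 4 + 4 + 0 = 11.

11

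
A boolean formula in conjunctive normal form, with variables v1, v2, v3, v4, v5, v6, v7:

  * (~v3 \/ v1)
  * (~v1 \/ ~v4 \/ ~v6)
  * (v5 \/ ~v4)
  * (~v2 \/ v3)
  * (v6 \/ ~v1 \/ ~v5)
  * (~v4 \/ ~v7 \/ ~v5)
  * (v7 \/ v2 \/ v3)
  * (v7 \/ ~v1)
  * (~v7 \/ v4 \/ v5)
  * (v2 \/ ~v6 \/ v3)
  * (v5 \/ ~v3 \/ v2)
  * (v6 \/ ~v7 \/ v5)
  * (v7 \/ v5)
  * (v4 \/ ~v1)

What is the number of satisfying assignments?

1

The models are:
  v1=0 v2=0 v3=0 v4=0 v5=1 v6=0 v7=1
Count: 1.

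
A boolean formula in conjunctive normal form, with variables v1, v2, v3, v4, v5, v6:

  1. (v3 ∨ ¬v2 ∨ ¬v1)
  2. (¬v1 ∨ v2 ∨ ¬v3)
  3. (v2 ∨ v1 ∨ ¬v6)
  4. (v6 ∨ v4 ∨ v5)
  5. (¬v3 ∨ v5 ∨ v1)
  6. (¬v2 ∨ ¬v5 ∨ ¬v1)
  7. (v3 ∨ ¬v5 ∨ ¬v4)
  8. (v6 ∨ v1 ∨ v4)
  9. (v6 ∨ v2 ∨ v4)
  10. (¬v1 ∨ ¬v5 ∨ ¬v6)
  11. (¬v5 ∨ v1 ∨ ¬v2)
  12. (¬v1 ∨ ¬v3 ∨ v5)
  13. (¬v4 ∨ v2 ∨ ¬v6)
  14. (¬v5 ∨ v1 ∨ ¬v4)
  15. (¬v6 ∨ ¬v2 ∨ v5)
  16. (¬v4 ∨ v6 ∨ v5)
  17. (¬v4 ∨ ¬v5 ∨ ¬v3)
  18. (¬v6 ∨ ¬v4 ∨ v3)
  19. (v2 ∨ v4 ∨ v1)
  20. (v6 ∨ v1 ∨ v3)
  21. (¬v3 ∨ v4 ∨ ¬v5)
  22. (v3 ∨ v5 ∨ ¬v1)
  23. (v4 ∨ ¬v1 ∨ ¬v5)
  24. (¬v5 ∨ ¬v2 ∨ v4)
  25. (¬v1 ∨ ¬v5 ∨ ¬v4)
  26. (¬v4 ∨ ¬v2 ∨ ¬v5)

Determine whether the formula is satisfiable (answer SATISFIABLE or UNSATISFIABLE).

UNSATISFIABLE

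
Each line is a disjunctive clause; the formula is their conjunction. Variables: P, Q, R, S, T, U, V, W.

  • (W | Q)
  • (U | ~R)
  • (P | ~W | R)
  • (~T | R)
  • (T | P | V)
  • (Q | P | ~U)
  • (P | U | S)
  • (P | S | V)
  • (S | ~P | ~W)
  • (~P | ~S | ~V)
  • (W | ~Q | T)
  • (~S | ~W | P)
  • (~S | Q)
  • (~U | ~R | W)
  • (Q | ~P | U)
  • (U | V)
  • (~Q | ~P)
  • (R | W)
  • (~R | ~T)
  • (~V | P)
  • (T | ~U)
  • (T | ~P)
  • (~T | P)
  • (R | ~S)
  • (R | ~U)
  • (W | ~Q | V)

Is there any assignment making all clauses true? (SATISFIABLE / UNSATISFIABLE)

UNSATISFIABLE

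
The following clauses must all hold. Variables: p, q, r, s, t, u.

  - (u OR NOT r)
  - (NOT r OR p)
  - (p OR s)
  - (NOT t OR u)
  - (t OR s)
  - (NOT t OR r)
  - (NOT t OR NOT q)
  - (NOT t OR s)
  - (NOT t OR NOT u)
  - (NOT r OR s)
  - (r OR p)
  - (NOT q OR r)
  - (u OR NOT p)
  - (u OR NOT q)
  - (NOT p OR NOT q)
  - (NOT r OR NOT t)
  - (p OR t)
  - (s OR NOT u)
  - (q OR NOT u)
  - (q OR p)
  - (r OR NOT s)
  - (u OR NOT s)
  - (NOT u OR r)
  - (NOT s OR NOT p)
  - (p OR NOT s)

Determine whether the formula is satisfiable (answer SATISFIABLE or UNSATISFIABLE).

UNSATISFIABLE

p = True:
  propagation gives u=True, t=False, s=True; an empty clause results — contradiction.
p = False:
  propagation gives r=False; an empty clause results — contradiction.
Every branch closes, so no satisfying assignment exists.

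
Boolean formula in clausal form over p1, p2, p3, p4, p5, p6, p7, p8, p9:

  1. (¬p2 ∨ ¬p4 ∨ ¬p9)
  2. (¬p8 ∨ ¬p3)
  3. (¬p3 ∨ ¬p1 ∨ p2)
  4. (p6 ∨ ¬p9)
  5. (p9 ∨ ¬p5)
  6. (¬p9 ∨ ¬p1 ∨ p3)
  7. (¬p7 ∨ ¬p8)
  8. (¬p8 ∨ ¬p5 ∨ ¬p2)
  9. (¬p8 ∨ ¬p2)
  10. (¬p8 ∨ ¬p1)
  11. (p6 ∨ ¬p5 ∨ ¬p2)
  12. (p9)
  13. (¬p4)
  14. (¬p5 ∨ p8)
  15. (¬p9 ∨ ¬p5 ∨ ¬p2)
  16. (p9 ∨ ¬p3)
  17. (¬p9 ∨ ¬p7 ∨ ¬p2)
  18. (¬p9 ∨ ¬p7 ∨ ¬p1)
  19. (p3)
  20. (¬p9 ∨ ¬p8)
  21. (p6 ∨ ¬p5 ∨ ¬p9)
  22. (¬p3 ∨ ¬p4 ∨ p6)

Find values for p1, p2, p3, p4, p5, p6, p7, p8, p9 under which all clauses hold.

p1=F, p2=F, p3=T, p4=F, p5=F, p6=T, p7=F, p8=F, p9=T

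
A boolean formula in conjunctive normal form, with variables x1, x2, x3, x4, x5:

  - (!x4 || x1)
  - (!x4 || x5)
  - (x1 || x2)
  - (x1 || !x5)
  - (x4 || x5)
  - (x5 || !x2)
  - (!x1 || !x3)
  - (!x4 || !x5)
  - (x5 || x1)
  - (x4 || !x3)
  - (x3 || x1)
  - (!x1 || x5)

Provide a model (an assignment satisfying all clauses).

x1=T, x2=F, x3=F, x4=F, x5=T

Set x1 = True and propagate.
  then x3 is forced to False.
  then x5 is forced to True.
  then x4 is forced to False.
x2 is now unconstrained; take x2 = False.
Every clause has at least one true literal under this assignment.
Check each clause:
  1. (x1 || !x4) — x1 is true.
  2. (!x4 || x5) — !x4 is true.
  3. (x1 || x2) — x1 is true.
  4. (x1 || !x5) — x1 is true.
  5. (x4 || x5) — x5 is true.
  6. (!x2 || x5) — x5 is true.
  7. (!x1 || !x3) — !x3 is true.
  8. (!x4 || !x5) — !x4 is true.
  9. (x1 || x5) — x1 is true.
  10. (x4 || !x3) — !x3 is true.
  11. (x1 || x3) — x1 is true.
  12. (x5 || !x1) — x5 is true.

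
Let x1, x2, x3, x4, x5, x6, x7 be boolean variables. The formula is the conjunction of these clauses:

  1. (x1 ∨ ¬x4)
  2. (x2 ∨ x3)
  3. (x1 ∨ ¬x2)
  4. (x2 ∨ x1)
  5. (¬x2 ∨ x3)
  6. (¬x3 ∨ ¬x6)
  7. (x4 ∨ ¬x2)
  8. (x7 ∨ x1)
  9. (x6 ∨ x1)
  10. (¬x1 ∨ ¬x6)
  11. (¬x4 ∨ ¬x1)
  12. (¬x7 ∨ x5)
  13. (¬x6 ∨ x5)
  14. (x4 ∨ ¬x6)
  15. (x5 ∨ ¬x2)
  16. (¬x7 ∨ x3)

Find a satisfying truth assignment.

x1=T, x2=F, x3=T, x4=F, x5=T, x6=F, x7=T

Check each clause:
  1. (¬x4 ∨ x1) — x1 is true.
  2. (x2 ∨ x3) — x3 is true.
  3. (x1 ∨ ¬x2) — x1 is true.
  4. (x1 ∨ x2) — x1 is true.
  5. (¬x2 ∨ x3) — x3 is true.
  6. (¬x6 ∨ ¬x3) — ¬x6 is true.
  7. (¬x2 ∨ x4) — ¬x2 is true.
  8. (x1 ∨ x7) — x1 is true.
  9. (x1 ∨ x6) — x1 is true.
  10. (¬x1 ∨ ¬x6) — ¬x6 is true.
  11. (¬x4 ∨ ¬x1) — ¬x4 is true.
  12. (x5 ∨ ¬x7) — x5 is true.
  13. (x5 ∨ ¬x6) — ¬x6 is true.
  14. (¬x6 ∨ x4) — ¬x6 is true.
  15. (x5 ∨ ¬x2) — x5 is true.
  16. (x3 ∨ ¬x7) — x3 is true.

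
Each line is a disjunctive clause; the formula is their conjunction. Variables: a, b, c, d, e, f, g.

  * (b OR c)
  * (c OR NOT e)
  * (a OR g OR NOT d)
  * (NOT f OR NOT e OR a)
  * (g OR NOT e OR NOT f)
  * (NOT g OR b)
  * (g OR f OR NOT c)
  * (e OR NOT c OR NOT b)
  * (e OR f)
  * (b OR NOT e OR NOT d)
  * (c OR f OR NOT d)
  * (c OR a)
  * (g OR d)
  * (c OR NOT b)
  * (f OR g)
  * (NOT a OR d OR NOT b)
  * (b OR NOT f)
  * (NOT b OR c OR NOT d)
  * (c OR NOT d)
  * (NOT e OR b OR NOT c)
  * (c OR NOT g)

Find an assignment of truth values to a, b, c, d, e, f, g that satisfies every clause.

a = False, b = True, c = True, d = False, e = True, f = False, g = True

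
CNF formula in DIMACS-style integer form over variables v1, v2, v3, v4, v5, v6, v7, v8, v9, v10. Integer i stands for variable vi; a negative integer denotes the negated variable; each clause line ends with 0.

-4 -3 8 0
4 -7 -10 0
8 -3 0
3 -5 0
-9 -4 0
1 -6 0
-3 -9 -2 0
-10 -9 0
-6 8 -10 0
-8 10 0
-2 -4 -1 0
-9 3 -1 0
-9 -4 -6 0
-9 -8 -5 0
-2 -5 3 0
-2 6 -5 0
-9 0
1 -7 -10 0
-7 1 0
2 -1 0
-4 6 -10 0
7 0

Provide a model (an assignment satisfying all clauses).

v1 = True, v2 = True, v3 = False, v4 = False, v5 = False, v6 = True, v7 = True, v8 = False, v9 = False, v10 = False

The clause (~v9) is unit: v9 must be False.
(v7) is a unit clause, so v7 = True.
Unit propagation: (v1) forces v1 = True.
The clause (v2) is unit: v2 must be True.
Unit propagation: (~v4) forces v4 = False.
(~v10) is a unit clause, so v10 = False.
The clause (~v8) is unit: v8 must be False.
(~v3) is a unit clause, so v3 = False.
The clause (~v5) is unit: v5 must be False.
v6 is now unconstrained; take v6 = True.
Every clause has at least one true literal under this assignment.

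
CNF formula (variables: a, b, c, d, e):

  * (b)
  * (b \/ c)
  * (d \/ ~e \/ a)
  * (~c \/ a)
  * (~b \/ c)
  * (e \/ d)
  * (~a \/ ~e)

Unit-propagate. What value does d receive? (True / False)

True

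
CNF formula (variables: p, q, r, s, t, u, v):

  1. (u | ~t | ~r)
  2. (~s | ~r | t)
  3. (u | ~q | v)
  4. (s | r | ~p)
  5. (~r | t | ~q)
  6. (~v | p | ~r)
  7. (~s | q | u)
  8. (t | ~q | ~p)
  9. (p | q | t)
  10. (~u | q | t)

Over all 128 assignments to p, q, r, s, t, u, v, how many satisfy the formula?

Case analysis on q and t:
  q=1, t=1: 15 of the 32 assignments to (p,r,s,u,v) work.
  q=1, t=0: s free; 3 ways for (p,r,u,v) × 2^1 = 6.
  q=0, t=1: 14 of the 32 assignments to (p,r,s,u,v) work.
  q=0, t=0: remaining (p,r,s,u,v) ∈ {(1,1,0,0,0); (1,1,0,0,1)} — 2.
Total: 15 + 6 + 14 + 2 = 37.

37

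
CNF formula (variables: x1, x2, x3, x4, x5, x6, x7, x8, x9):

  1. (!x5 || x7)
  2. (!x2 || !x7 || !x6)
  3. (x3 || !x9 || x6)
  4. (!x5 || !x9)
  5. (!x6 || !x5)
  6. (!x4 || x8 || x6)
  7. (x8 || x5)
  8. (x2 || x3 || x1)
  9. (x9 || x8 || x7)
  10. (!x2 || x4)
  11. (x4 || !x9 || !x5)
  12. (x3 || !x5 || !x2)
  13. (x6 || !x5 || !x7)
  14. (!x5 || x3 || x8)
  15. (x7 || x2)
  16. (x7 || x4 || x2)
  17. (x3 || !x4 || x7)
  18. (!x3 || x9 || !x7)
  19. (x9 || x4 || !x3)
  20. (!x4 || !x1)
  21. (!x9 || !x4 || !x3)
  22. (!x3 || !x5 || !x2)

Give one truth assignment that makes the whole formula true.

x1=False, x2=True, x3=True, x4=True, x5=False, x6=True, x7=False, x8=True, x9=False

x8 occurs only positively in the remaining clauses — set x8 = True.
Branch on x1: take x1 = False.
The remaining clauses are satisfied by x2 = True, x3 = True, x4 = True, x5 = False, x6 = True, x7 = False, x9 = False.
Every clause has at least one true literal under this assignment.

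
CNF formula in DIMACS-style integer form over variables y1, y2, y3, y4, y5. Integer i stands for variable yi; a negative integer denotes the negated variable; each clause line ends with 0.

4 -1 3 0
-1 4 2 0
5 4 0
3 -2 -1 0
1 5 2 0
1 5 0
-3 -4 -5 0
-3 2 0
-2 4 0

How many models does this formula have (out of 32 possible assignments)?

6

Satisfying assignments:
  y1=F y2=F y3=F y4=F y5=T
  y1=F y2=F y3=F y4=T y5=T
  y1=F y2=T y3=F y4=T y5=T
  y1=T y2=F y3=F y4=T y5=F
  y1=T y2=F y3=F y4=T y5=T
  y1=T y2=T y3=T y4=T y5=F
Count: 6.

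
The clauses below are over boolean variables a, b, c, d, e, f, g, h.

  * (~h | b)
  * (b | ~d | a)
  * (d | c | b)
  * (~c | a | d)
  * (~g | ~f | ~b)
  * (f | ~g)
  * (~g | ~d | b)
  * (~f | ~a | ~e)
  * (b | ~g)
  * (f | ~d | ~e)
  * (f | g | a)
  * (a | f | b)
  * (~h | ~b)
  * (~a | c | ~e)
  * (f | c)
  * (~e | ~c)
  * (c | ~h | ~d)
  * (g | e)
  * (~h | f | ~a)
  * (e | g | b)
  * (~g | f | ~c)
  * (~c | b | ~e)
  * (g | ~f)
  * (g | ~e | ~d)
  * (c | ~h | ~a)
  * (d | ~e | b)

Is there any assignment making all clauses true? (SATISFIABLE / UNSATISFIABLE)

UNSATISFIABLE

b = True:
  f = True:
    propagation gives g=False; an empty clause results — contradiction.
  f = False:
    propagation gives g=False, a=True, c=True, e=False; an empty clause results — contradiction.
b = False:
  propagation gives h=False, g=False, e=True, c=False; an empty clause results — contradiction.
Every branch closes, so no satisfying assignment exists.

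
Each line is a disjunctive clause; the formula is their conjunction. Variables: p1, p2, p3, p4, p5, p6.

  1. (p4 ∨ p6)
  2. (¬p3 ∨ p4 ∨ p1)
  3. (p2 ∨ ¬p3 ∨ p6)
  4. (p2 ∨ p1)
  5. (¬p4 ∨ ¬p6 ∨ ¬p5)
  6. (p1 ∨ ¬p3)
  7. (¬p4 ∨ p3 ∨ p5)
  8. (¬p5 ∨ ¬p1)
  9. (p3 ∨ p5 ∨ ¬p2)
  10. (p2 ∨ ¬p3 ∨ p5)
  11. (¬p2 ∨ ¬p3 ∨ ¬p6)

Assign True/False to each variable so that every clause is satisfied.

Try p1 = True.
  then p5 is forced to False.
Branch on p2: take p2 = True.
  then p3 is forced to True.
  then p6 is forced to False.
  then p4 is forced to True.

p1=1, p2=1, p3=1, p4=1, p5=0, p6=0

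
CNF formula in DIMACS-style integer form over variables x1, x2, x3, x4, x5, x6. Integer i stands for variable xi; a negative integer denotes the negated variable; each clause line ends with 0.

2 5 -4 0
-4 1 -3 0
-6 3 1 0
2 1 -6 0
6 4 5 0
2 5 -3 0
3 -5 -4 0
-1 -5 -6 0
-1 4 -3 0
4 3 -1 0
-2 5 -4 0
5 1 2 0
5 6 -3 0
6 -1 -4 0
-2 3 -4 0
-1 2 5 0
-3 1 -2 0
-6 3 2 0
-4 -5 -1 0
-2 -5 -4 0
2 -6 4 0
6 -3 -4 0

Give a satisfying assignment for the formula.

x1 = False  x2 = False  x3 = False  x4 = False  x5 = True  x6 = False

Branch on x1: take x1 = False.
Set x2 = False and propagate.
  then x6 is forced to False.
  then x5 is forced to True.
The remaining clauses are satisfied by x3 = False, x4 = False.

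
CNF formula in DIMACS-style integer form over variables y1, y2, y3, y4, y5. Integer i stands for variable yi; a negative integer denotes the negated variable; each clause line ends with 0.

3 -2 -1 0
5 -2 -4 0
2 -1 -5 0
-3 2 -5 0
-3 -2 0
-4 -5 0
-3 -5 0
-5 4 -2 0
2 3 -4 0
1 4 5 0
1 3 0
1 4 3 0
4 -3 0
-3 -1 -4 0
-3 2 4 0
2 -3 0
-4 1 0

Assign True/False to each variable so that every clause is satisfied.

Try y1 = True.
Try y2 = False.
  then y5 is forced to False.
  then y3 is forced to False.
  then y4 is forced to False.

y1=True  y2=False  y3=False  y4=False  y5=False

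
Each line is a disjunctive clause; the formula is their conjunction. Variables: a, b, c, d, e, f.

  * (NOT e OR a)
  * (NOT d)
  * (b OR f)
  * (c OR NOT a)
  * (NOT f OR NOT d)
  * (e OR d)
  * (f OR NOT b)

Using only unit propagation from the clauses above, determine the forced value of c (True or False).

(NOT d) stands alone — d = False.
(d OR e) with d = False leaves only e, so e = True.
In (a OR NOT e), NOT e is now false; a must hold, so a = True.
From (c OR NOT a) and a = True: c = True.

True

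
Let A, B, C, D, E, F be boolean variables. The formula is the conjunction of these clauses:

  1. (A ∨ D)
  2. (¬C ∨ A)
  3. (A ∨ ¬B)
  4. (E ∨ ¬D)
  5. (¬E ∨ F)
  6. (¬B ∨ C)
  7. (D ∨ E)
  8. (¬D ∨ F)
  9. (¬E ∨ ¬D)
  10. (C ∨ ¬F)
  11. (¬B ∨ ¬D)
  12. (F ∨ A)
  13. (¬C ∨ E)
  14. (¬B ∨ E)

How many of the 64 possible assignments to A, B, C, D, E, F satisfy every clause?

2

The models are:
  A=1 B=0 C=1 D=0 E=1 F=1
  A=1 B=1 C=1 D=0 E=1 F=1
That's 2 in total.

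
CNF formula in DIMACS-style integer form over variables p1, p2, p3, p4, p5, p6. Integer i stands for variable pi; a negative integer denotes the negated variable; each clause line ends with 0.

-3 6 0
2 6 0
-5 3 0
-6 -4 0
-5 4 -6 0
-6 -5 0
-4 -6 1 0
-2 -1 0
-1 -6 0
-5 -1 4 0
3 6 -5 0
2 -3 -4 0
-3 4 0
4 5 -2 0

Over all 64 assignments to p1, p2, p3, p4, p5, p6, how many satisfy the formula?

2

Satisfying assignments:
  p1=0 p2=0 p3=0 p4=0 p5=0 p6=1
  p1=0 p2=1 p3=0 p4=1 p5=0 p6=0
That's 2 in total.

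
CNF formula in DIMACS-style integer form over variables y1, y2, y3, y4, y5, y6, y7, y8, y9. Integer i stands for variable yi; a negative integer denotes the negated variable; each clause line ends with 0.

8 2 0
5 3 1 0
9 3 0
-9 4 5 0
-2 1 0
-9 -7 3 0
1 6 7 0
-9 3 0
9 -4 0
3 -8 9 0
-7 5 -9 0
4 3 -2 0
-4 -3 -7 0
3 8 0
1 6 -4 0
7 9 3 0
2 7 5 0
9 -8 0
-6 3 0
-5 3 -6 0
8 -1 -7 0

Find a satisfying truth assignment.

y1=T, y2=T, y3=T, y4=T, y5=T, y6=T, y7=F, y8=T, y9=T

Check each clause:
  1. (y2 || y8) — y8 is true.
  2. (y5 || y3 || y1) — y1 is true.
  3. (y9 || y3) — y9 is true.
  4. (y4 || y5 || !y9) — y4 is true.
  5. (y1 || !y2) — y1 is true.
  6. (y3 || !y9 || !y7) — !y7 is true.
  7. (y7 || y1 || y6) — y1 is true.
  8. (!y9 || y3) — y3 is true.
  9. (!y4 || y9) — y9 is true.
  10. (!y8 || y9 || y3) — y9 is true.
  11. (!y9 || !y7 || y5) — !y7 is true.
  12. (y3 || y4 || !y2) — y3 is true.
  13. (!y7 || !y3 || !y4) — !y7 is true.
  14. (y3 || y8) — y8 is true.
  15. (y1 || y6 || !y4) — y1 is true.
  16. (y3 || y7 || y9) — y9 is true.
  17. (y7 || y5 || y2) — y2 is true.
  18. (y9 || !y8) — y9 is true.
  19. (y3 || !y6) — y3 is true.
  20. (!y5 || !y6 || y3) — y3 is true.
  21. (!y1 || y8 || !y7) — y8 is true.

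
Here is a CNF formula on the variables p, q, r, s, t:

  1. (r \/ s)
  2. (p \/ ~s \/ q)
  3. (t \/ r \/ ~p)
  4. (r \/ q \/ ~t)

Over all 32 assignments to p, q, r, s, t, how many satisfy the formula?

17

Case analysis on r and p:
  r=T, p=T: q, s, t free → 2^3 = 8.
  r=T, p=F: t free; 3 ways for (q,s) × 2^1 = 6.
  r=F, p=T: remaining (q,s,t) ∈ {(T,T,T)} — 1.
  r=F, p=F: remaining (q,s,t) ∈ {(T,T,F); (T,T,T)} — 2.
Total: 8 + 6 + 1 + 2 = 17.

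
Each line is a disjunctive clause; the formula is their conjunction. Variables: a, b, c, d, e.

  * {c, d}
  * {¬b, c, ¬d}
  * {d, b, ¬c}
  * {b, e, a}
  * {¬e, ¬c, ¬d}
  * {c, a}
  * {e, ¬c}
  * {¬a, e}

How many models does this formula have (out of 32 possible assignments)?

3

The models are:
  a=F b=T c=T d=F e=T
  a=T b=F c=F d=T e=T
  a=T b=T c=T d=F e=T
Count: 3.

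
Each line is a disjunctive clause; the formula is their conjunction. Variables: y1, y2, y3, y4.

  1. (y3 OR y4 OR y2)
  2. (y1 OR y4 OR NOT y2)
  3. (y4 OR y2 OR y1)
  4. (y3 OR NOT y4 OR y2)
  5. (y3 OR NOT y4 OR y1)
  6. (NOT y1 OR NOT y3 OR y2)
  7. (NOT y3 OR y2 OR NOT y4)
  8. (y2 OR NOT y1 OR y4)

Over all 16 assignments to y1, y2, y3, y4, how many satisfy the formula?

The models are:
  y1=0 y2=1 y3=1 y4=1
  y1=1 y2=1 y3=0 y4=0
  y1=1 y2=1 y3=0 y4=1
  y1=1 y2=1 y3=1 y4=0
  y1=1 y2=1 y3=1 y4=1
That's 5 in total.

5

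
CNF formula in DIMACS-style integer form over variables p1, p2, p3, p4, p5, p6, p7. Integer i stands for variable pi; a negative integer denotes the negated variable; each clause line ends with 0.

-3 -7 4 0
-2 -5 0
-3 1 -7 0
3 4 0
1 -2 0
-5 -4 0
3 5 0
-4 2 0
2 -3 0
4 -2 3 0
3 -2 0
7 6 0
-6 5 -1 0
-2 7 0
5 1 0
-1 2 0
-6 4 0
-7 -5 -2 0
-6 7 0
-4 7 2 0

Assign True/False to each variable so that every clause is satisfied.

p1 = T, p2 = T, p3 = T, p4 = T, p5 = F, p6 = F, p7 = T

Branch on p1: take p1 = True.
  then p2 is forced to True.
  then p5 is forced to False.
  then p3 is forced to True.
  then p6 is forced to False.
  then p7 is forced to True.
  then p4 is forced to True.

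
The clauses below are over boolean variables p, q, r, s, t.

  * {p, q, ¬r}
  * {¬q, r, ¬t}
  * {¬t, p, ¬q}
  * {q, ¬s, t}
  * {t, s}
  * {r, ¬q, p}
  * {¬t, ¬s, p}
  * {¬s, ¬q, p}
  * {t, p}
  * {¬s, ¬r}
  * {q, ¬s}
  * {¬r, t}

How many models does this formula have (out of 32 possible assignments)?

Satisfying assignments:
  p=0 q=0 r=0 s=0 t=1
  p=1 q=0 r=0 s=0 t=1
  p=1 q=0 r=1 s=0 t=1
  p=1 q=1 r=0 s=1 t=0
  p=1 q=1 r=1 s=0 t=1
That's 5 in total.

5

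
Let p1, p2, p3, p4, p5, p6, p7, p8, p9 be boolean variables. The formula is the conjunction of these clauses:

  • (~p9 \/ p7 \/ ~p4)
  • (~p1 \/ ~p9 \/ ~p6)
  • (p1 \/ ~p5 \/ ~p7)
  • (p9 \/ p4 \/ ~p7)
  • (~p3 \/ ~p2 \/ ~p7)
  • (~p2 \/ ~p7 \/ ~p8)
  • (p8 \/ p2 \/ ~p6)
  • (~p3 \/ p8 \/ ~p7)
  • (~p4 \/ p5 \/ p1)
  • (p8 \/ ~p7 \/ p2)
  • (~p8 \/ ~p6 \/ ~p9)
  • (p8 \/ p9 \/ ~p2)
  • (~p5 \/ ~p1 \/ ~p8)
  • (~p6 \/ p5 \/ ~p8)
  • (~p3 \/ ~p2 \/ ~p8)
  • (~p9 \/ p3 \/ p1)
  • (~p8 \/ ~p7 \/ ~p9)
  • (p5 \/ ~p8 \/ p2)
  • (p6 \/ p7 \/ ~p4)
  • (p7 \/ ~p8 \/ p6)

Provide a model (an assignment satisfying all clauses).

p1 = T, p2 = T, p3 = F, p4 = T, p5 = F, p6 = F, p7 = T, p8 = F, p9 = T

Set p1 = True and propagate.
Branch on p2: take p2 = True.
Set p3 = False and propagate.
For the remaining variables, p4 = True, p5 = False, p6 = False, p7 = True, p8 = False, p9 = True works.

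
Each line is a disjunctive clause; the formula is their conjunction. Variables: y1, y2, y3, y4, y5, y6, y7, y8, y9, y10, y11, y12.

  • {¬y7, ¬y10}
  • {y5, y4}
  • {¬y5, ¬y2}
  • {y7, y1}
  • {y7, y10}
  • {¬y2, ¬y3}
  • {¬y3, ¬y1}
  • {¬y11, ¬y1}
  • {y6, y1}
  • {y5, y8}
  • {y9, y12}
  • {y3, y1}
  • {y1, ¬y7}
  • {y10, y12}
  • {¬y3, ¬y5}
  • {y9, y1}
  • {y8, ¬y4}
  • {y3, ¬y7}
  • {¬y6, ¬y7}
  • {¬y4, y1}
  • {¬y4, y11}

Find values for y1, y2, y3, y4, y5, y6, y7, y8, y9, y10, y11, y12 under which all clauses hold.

y2 occurs only negated in the remaining clauses — set y2 = False.
Pure literal: y12 appears only positively; assign y12 = True.
Branch on y1: take y1 = True.
  then y3 is forced to False.
  then y11 is forced to False.
  then y7 is forced to False.
  then y10 is forced to True.
  then y4 is forced to False.
  then y5 is forced to True.
y6, y8, y9 are now unconstrained; take y6 = True, y8 = False, y9 = False.

y1=T  y2=F  y3=F  y4=F  y5=T  y6=T  y7=F  y8=F  y9=F  y10=T  y11=F  y12=T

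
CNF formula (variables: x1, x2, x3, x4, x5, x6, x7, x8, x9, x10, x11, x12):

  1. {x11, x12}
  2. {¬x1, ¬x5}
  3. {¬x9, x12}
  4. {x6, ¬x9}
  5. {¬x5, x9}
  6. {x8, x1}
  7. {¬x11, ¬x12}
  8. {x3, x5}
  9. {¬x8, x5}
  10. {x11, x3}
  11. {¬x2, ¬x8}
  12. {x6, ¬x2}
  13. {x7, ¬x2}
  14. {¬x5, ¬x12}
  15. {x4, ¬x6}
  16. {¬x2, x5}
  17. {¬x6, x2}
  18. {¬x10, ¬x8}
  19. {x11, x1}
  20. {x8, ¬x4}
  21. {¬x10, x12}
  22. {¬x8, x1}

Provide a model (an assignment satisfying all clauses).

x1=T  x2=F  x3=T  x4=F  x5=F  x6=F  x7=F  x8=F  x9=F  x10=T  x11=F  x12=T

Check each clause:
  1. {x11, x12} — x12 is true.
  2. {¬x5, ¬x1} — ¬x5 is true.
  3. {x12, ¬x9} — x12 is true.
  4. {x6, ¬x9} — ¬x9 is true.
  5. {x9, ¬x5} — ¬x5 is true.
  6. {x8, x1} — x1 is true.
  7. {¬x12, ¬x11} — ¬x11 is true.
  8. {x3, x5} — x3 is true.
  9. {x5, ¬x8} — ¬x8 is true.
  10. {x3, x11} — x3 is true.
  11. {¬x2, ¬x8} — ¬x8 is true.
  12. {¬x2, x6} — ¬x2 is true.
  13. {x7, ¬x2} — ¬x2 is true.
  14. {¬x12, ¬x5} — ¬x5 is true.
  15. {¬x6, x4} — ¬x6 is true.
  16. {¬x2, x5} — ¬x2 is true.
  17. {x2, ¬x6} — ¬x6 is true.
  18. {¬x8, ¬x10} — ¬x8 is true.
  19. {x1, x11} — x1 is true.
  20. {x8, ¬x4} — ¬x4 is true.
  21. {x12, ¬x10} — x12 is true.
  22. {¬x8, x1} — ¬x8 is true.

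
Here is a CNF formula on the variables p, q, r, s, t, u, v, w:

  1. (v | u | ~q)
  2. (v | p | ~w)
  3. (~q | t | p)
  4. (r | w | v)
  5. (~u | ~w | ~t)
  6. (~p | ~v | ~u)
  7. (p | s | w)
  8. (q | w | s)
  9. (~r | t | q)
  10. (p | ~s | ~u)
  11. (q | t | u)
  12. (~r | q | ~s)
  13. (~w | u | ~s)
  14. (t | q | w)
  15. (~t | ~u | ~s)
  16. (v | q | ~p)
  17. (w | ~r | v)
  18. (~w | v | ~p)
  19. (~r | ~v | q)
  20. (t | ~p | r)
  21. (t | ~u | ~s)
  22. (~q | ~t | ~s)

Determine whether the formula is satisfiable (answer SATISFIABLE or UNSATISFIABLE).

SATISFIABLE

Set p = True and propagate.
Set q = False and propagate.
  then v is forced to True.
  then u is forced to False.
  then t is forced to True.
  then r is forced to False.
For the remaining variables, s = False, w = True works.
So p = True, q = False, r = False, s = False, t = True, u = False, v = True, w = True is a satisfying assignment.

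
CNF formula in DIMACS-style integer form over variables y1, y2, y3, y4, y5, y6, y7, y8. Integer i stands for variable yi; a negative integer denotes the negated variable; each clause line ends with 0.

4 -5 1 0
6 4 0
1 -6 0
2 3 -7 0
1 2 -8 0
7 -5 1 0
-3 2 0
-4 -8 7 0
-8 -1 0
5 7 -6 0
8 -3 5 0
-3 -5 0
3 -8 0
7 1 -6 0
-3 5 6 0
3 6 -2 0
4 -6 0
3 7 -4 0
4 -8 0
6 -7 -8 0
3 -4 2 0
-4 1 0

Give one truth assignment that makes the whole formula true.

y1=T, y2=T, y3=F, y4=T, y5=F, y6=T, y7=T, y8=F

Check each clause:
  1. (!y5 || y1 || y4) — y1 is true.
  2. (y4 || y6) — y4 is true.
  3. (!y6 || y1) — y1 is true.
  4. (y2 || y3 || !y7) — y2 is true.
  5. (y2 || !y8 || y1) — !y8 is true.
  6. (y7 || !y5 || y1) — y1 is true.
  7. (!y3 || y2) — y2 is true.
  8. (!y8 || y7 || !y4) — !y8 is true.
  9. (!y1 || !y8) — !y8 is true.
  10. (y5 || y7 || !y6) — y7 is true.
  11. (y5 || !y3 || y8) — !y3 is true.
  12. (!y3 || !y5) — !y5 is true.
  13. (!y8 || y3) — !y8 is true.
  14. (y1 || !y6 || y7) — y1 is true.
  15. (y6 || y5 || !y3) — !y3 is true.
  16. (y6 || !y2 || y3) — y6 is true.
  17. (!y6 || y4) — y4 is true.
  18. (y3 || y7 || !y4) — y7 is true.
  19. (y4 || !y8) — !y8 is true.
  20. (!y7 || !y8 || y6) — !y8 is true.
  21. (y3 || !y4 || y2) — y2 is true.
  22. (y1 || !y4) — y1 is true.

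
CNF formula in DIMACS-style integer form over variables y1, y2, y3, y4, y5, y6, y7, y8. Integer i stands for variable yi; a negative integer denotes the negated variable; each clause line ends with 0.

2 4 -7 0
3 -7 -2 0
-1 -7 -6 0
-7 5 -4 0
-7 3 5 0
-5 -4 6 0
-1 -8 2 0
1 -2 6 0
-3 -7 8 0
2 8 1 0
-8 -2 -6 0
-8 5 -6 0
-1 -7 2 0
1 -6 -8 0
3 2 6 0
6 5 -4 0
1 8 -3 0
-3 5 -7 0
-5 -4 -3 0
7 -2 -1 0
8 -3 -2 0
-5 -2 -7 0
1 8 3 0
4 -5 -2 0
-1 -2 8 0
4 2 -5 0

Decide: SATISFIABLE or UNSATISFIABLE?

SATISFIABLE

Branch on y1: take y1 = True.
Branch on y2: take y2 = False.
  then y8 is forced to False.
  then y7 is forced to False.
Set y3 = True and propagate.
For the remaining variables, y4 = True, y5 = False, y6 = True works.
So y1=True  y2=False  y3=True  y4=True  y5=False  y6=True  y7=False  y8=False is a satisfying assignment.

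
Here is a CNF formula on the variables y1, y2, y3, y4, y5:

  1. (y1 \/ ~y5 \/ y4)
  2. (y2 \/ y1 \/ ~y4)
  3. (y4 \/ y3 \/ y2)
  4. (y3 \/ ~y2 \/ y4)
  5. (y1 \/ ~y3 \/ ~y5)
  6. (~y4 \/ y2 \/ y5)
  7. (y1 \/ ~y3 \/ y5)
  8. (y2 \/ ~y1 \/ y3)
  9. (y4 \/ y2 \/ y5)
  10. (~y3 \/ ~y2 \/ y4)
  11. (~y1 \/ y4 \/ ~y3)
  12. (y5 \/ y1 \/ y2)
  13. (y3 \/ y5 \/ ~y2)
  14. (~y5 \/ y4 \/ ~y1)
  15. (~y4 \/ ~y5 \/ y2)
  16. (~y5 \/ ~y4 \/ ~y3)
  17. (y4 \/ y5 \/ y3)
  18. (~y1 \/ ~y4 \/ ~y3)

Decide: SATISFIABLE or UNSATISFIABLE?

SATISFIABLE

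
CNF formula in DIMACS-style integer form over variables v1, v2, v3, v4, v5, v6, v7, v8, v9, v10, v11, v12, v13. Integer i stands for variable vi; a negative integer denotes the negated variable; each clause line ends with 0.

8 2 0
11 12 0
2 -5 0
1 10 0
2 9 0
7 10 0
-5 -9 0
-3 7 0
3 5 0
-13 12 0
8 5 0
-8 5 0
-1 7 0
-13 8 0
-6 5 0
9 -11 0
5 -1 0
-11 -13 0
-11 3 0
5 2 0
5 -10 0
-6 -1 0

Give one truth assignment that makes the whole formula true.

v1=0  v2=1  v3=1  v4=1  v5=1  v6=0  v7=1  v8=1  v9=0  v10=1  v11=0  v12=1  v13=0

Pure literal: v2 appears only positively; assign v2 = True.
v6 occurs only negated in the remaining clauses — set v6 = False.
Branch on v1: take v1 = False.
  then v10 is forced to True.
  then v5 is forced to True.
  then v9 is forced to False.
  then v11 is forced to False.
  then v12 is forced to True.
Branch on v3: take v3 = True.
  then v7 is forced to True.
Try v8 = True.
v4, v13 are now unconstrained; take v4 = True, v13 = False.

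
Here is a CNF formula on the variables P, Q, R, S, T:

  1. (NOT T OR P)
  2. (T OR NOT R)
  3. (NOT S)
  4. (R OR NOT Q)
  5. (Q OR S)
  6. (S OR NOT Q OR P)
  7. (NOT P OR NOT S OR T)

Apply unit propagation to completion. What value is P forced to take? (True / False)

True

(NOT S) is a unit clause: S = False.
From (S OR Q) and S = False: Q = True.
In (NOT Q OR R), NOT Q is now false; R must hold, so R = True.
From (NOT R OR T) and R = True: T = True.
From (NOT T OR P) and T = True: P = True.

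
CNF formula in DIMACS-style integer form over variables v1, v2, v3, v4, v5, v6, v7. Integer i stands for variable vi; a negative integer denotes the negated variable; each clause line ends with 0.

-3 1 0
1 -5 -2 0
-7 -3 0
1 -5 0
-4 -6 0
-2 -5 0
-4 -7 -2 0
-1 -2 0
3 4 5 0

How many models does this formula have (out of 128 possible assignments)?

17

Split on v1, then v2.
  v1=T, v2=T: a clause becomes empty — 0.
  v1=T, v2=F: 14 of the 32 assignments to (v3,v4,v5,v6,v7) work.
  v1=F, v2=T: remaining (v3,v4,v5,v6,v7) ∈ {(F,T,F,F,F)} — 1.
  v1=F, v2=F: remaining (v3,v4,v5,v6,v7) ∈ {(F,T,F,F,F); (F,T,F,F,T)} — 2.
Total: 0 + 14 + 1 + 2 = 17.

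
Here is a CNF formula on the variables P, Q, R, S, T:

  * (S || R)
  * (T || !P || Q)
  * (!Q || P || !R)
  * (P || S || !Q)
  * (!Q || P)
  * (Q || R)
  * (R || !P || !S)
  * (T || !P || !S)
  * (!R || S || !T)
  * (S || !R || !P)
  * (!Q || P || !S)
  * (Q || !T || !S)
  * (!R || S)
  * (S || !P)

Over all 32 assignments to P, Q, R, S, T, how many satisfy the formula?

Satisfying assignments:
  P=0 Q=0 R=1 S=1 T=0
  P=1 Q=1 R=1 S=1 T=1
That's 2 in total.

2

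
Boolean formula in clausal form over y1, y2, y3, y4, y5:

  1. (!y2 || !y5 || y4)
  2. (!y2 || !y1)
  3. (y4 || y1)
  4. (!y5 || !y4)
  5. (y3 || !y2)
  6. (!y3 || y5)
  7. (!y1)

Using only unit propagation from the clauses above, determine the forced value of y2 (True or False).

(!y1) is a unit clause: y1 = False.
(y1 || y4): since y1 = False, the clause reduces to (y4). y4 = True.
(!y5 || !y4): since y4 = True, the clause reduces to (!y5). y5 = False.
In (!y3 || y5), y5 is now false; !y3 must hold, so y3 = False.
From (!y2 || y3) and y3 = False: y2 = False.

False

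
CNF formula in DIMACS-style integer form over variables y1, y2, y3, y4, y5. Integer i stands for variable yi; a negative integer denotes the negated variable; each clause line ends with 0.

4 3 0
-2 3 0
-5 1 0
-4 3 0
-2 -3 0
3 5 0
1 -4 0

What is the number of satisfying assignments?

5

The models are:
  y1=0 y2=0 y3=1 y4=0 y5=0
  y1=1 y2=0 y3=1 y4=0 y5=0
  y1=1 y2=0 y3=1 y4=0 y5=1
  y1=1 y2=0 y3=1 y4=1 y5=0
  y1=1 y2=0 y3=1 y4=1 y5=1
Count: 5.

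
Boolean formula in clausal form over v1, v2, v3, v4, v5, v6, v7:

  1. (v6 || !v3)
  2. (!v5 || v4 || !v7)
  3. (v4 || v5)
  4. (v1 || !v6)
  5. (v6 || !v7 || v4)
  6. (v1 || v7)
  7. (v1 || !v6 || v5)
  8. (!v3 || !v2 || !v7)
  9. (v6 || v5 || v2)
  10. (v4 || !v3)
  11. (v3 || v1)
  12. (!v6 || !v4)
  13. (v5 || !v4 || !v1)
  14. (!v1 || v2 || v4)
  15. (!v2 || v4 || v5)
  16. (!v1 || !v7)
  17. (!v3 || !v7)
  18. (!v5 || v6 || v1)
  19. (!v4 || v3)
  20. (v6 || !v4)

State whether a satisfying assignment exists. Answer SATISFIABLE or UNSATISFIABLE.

Branch on v1: take v1 = True.
  then v7 is forced to False.
Set v2 = True and propagate.
Branch on v3: take v3 = False.
  then v4 is forced to False.
  then v5 is forced to True.
v6 is now unconstrained; take v6 = False.
So v1=T  v2=T  v3=F  v4=F  v5=T  v6=F  v7=F is a satisfying assignment.

SATISFIABLE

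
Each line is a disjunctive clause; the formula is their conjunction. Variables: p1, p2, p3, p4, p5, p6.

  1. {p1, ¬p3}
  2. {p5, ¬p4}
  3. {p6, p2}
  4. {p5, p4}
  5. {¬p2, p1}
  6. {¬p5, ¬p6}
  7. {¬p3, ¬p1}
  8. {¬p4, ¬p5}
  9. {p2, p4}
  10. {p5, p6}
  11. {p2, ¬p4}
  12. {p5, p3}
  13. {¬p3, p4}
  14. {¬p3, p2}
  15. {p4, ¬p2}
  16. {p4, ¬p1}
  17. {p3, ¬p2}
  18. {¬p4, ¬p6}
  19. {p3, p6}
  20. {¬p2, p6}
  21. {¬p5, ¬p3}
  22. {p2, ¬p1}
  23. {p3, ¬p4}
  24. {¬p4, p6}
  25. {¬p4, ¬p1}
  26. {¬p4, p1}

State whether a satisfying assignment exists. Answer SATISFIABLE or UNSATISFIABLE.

p4 = True:
  propagation gives p5=True; an empty clause results — contradiction.
p4 = False:
  propagation gives p5=True, p6=False, p2=True; an empty clause results — contradiction.
Every branch closes, so no satisfying assignment exists.

UNSATISFIABLE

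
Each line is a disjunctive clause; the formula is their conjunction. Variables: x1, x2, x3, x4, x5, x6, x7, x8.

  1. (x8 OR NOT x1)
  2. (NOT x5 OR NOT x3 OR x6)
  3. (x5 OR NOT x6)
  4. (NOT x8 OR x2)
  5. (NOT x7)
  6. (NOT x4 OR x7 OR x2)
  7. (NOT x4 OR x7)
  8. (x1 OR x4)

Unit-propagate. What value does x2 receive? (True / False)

(NOT x7) is a unit clause: x7 = False.
In (NOT x4 OR x7), x7 is now false; NOT x4 must hold, so x4 = False.
In (x1 OR x4), x4 is now false; x1 must hold, so x1 = True.
(x8 OR NOT x1): since x1 = True, the clause reduces to (x8). x8 = True.
In (x2 OR NOT x8), NOT x8 is now false; x2 must hold, so x2 = True.

True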